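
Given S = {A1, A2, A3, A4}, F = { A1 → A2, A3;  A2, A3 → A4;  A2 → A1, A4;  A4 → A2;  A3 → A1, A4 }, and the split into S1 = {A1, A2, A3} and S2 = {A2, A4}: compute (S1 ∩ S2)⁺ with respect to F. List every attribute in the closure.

A1, A2, A3, A4

S1 ∩ S2 = {A2}.
A2 → A1, A4 applies, adding A1, A4
A1 → A2, A3 applies, adding A3
Closure: {A1, A2, A3, A4}.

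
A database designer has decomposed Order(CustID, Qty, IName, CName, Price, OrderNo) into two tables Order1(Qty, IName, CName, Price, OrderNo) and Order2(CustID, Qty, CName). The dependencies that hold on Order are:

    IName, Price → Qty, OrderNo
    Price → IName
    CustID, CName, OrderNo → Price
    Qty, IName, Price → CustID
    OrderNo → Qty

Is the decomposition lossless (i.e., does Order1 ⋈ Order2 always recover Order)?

No

Common attributes: Order1 ∩ Order2 = {Qty, CName}.
No dependency enlarges {Qty, CName}, so (Qty, CName)⁺ = {Qty, CName}.
The closure contains neither all of Order1 = {Qty, IName, CName, Price, OrderNo} nor all of Order2 = {CustID, Qty, CName}, so the common attributes are not a superkey of either fragment. The join is lossy.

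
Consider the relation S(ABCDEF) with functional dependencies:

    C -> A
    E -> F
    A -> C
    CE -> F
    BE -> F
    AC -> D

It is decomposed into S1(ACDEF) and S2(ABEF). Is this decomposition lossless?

Common attributes: S1 ∩ S2 = {AEF}.
Closure of {AEF}: A → C applies, adding C; AC → D applies, adding D. So (AEF)⁺ = {ACDEF}.
This closure contains every attribute of S1, so S1 ∩ S2 → S1. The join is lossless.

Yes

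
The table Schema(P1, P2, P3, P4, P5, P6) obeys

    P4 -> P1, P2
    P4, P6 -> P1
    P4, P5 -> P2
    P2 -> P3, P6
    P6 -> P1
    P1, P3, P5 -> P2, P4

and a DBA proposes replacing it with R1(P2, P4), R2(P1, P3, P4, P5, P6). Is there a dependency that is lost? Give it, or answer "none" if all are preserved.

Check P2 → P3, P6: no single fragment contains all of {P2, P3, P6}, and the restricted closure of {P2} across the fragments never reaches {P3, P6}.
P4 → P1, P2 is preserved.
P4, P6 → P1 is preserved.
P4, P5 → P2 is preserved.
P6 → P1 is preserved.
P1, P3, P5 → P2, P4 is preserved.

P2 -> P3, P6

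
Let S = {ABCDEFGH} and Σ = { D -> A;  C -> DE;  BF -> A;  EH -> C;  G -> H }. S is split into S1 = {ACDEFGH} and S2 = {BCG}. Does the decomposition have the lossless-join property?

Common attributes: S1 ∩ S2 = {CG}.
Closure of {CG}: C → DE applies, adding DE; G → H applies, adding H; D → A applies, adding A. So (CG)⁺ = {ACDEGH}.
The closure contains neither all of S1 = {ACDEFGH} nor all of S2 = {BCG}, so the common attributes are not a superkey of either fragment. The join is lossy.

No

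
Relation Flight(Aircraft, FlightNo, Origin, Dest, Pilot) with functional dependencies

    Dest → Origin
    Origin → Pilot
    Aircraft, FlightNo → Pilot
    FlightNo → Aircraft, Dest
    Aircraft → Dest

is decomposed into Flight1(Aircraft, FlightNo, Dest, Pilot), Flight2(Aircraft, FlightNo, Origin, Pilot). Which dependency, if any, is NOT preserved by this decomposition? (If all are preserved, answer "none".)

Check Dest → Origin: no single fragment contains all of {Origin, Dest}, and the restricted closure of {Dest} across the fragments never reaches {Origin}.
Origin → Pilot is preserved.
Aircraft, FlightNo → Pilot is preserved.
FlightNo → Aircraft, Dest is preserved.
Aircraft → Dest is preserved.

Dest → Origin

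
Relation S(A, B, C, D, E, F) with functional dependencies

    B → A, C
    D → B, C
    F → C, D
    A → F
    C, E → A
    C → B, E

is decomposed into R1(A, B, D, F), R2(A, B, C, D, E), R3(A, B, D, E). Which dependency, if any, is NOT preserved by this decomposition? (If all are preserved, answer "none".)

B → A, C lies within R2.
D → B, C lies within R2.
F → C, D: restricted closure across fragments reaches C, D.
A → F lies within R1.
C, E → A lies within R2.
C → B, E lies within R2.
Every dependency is enforceable on the fragments, so the decomposition is dependency-preserving.

none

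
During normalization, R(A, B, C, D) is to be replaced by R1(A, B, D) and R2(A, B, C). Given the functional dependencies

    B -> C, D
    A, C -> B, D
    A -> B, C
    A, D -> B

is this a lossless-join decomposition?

Common attributes: R1 ∩ R2 = {A, B}.
Closure of {A, B}: B → C, D applies, adding C, D. So (A, B)⁺ = {A, B, C, D}.
This closure contains every attribute of R1, so R1 ∩ R2 → R1. The join is lossless.

Yes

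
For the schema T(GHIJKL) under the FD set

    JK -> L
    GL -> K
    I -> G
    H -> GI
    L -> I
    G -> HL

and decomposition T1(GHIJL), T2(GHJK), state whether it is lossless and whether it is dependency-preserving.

lossless and dependency-preserving

Lossless test: (GHJ)⁺ = {GHIJKL}, which contains all of one fragment — lossless.
Dependency preservation: JK → L; GL → K are not contained in any single fragment, but the restricted closure of each left-hand side across the fragments still reaches the right-hand side; the remaining FDs each lie inside some fragment. All dependencies are preserved.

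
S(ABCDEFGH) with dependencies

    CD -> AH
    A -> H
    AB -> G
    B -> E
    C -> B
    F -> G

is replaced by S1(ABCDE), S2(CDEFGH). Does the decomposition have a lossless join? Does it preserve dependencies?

Lossless test: (CDE)⁺ = {ABCDEGH}, which contains all of one fragment — lossless.
Dependency preservation: the restricted closure of {A} across the fragments never reaches {H}, so A → H cannot be enforced without a join — not preserved.

lossless but not dependency-preserving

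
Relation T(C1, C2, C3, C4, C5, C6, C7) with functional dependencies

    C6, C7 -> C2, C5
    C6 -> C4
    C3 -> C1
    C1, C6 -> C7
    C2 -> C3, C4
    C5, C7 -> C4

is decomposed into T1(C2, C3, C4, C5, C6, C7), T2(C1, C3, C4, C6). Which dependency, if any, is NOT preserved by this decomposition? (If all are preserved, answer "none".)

C6, C7 → C2, C5 lies within T1.
C6 → C4 lies within T1.
C3 → C1 lies within T2.
C1, C6 → C7: restricted closure across fragments reaches C7.
C2 → C3, C4 lies within T1.
C5, C7 → C4 lies within T1.
Every dependency is enforceable on the fragments, so the decomposition is dependency-preserving.

none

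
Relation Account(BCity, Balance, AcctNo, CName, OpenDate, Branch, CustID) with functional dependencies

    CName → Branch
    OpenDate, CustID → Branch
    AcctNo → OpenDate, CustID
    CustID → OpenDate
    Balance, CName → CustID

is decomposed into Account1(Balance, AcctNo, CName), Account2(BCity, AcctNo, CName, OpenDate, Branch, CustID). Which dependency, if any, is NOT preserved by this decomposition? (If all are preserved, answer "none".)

Check Balance, CName → CustID: no single fragment contains all of {Balance, CName, CustID}, and the restricted closure of {Balance, CName} across the fragments never reaches {CustID}.
CName → Branch is preserved.
OpenDate, CustID → Branch is preserved.
AcctNo → OpenDate, CustID is preserved.
CustID → OpenDate is preserved.

Balance, CName → CustID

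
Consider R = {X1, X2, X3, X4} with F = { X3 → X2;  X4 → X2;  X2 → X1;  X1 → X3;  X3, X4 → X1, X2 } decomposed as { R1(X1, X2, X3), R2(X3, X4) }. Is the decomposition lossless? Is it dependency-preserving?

lossless and dependency-preserving

Lossless test: (X3)⁺ = {X1, X2, X3}, which contains all of one fragment — lossless.
Dependency preservation: X4 → X2; X3, X4 → X1, X2 are not contained in any single fragment, but the restricted closure of each left-hand side across the fragments still reaches the right-hand side; the remaining FDs each lie inside some fragment. All dependencies are preserved.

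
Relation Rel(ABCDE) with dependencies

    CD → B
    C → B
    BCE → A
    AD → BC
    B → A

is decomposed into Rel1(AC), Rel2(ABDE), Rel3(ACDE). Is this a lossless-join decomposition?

Chase test. Columns are ABCDE; row i has aⱼ where attribute j ∈ Reli, else bᵢⱼ.
Initial tableau (one row per fragment):
  row 1: a1 b12 a3 b14 b15
  row 2: a1 a2 b23 a4 a5
  row 3: a1 b32 a3 a4 a5
Rows 1 and 3 agree on C; apply C→B and equate their B entries.
Rows 2 and 3 agree on AD; apply AD→BC and equate their BC entries.
Row 2 is now all distinguished symbols — the join is lossless.

Yes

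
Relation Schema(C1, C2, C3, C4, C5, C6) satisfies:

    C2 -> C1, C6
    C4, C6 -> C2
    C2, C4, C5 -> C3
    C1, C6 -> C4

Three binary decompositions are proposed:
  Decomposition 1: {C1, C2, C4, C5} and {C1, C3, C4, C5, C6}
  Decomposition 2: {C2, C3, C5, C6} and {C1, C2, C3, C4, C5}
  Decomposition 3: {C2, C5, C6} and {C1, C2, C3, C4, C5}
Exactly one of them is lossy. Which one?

Decomposition 1

Decomposition 1: common = {C1, C4, C5}, closure = {C1, C4, C5} → lossy.
Decomposition 2: common = {C2, C3, C5}, closure = {C1, C2, C3, C4, C5, C6} → lossless.
Decomposition 3: common = {C2, C5}, closure = {C1, C2, C3, C4, C5, C6} → lossless.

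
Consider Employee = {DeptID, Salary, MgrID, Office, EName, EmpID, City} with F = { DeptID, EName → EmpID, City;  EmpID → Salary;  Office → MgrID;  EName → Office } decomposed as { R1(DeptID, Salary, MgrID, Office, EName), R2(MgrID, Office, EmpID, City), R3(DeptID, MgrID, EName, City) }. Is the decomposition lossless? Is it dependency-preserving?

Lossless test (chase): Rows 1 and 3 agree on DeptID, EName; apply DeptID, EName→EmpID, City and equate their EmpID, City entries. Rows 1 and 3 agree on EmpID; apply EmpID→Salary and equate their Salary entries. Rows 1 and 3 agree on EName; apply EName→Office and equate their Office entries. No row becomes fully distinguished — the join is lossy.
Dependency preservation: the restricted closure of {DeptID, EName} across the fragments never reaches {EmpID, City}, so DeptID, EName → EmpID, City cannot be enforced without a join — not preserved.

lossy and not dependency-preserving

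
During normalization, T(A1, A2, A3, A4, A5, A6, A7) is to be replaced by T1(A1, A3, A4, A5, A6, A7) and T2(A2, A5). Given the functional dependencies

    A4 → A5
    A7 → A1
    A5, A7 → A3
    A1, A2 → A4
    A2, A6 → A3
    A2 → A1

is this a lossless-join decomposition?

No

Common attributes: T1 ∩ T2 = {A5}.
No dependency enlarges {A5}, so (A5)⁺ = {A5}.
The closure contains neither all of T1 = {A1, A3, A4, A5, A6, A7} nor all of T2 = {A2, A5}, so the common attributes are not a superkey of either fragment. The join is lossy.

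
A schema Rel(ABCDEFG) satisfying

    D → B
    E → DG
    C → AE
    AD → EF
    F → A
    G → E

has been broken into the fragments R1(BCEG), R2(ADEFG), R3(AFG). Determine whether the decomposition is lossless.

No

Chase test. Columns are ABCDEFG; row i has aⱼ where attribute j ∈ Ri, else bᵢⱼ.
Initial tableau (one row per fragment):
  row 1: b11 a2 a3 b14 a5 b16 a7
  row 2: a1 b22 b23 a4 a5 a6 a7
  row 3: a1 b32 b33 b34 b35 a6 a7
Rows 1 and 2 agree on E; apply E→DG and equate their DG entries.
Rows 1 and 3 agree on G; apply G→E and equate their E entries.
Rows 1 and 2 agree on D; apply D→B and equate their B entries.
Rows 1 and 3 agree on E; apply E→DG and equate their DG entries.
Rows 1 and 3 agree on D; apply D→B and equate their B entries.
No row becomes fully distinguished — the join is lossy.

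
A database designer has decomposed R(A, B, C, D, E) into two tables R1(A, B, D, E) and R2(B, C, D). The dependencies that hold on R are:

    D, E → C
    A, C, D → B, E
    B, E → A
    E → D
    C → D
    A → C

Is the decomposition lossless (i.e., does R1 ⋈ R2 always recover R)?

No

Common attributes: R1 ∩ R2 = {B, D}.
No dependency enlarges {B, D}, so (B, D)⁺ = {B, D}.
The closure contains neither all of R1 = {A, B, D, E} nor all of R2 = {B, C, D}, so the common attributes are not a superkey of either fragment. The join is lossy.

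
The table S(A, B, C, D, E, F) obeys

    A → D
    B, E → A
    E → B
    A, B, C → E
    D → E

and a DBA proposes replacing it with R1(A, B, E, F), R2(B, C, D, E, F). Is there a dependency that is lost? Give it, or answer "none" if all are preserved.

A → D: restricted closure across fragments reaches D.
B, E → A lies within R1.
E → B lies within R1.
A, B, C → E: restricted closure across fragments reaches E.
D → E lies within R2.
Every dependency is enforceable on the fragments, so the decomposition is dependency-preserving.

none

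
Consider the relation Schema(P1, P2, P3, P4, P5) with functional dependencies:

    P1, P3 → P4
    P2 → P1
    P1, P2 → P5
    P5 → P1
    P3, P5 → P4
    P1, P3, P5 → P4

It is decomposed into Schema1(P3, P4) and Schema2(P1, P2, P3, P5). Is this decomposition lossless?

No

Common attributes: Schema1 ∩ Schema2 = {P3}.
No dependency enlarges {P3}, so (P3)⁺ = {P3}.
The closure contains neither all of Schema1 = {P3, P4} nor all of Schema2 = {P1, P2, P3, P5}, so the common attributes are not a superkey of either fragment. The join is lossy.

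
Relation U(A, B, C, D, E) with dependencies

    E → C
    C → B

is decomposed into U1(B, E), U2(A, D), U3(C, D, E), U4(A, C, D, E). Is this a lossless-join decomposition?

Yes

Chase test. Columns are A, B, C, D, E; row i has aⱼ where attribute j ∈ Ui, else bᵢⱼ.
Initial tableau (one row per fragment):
  row 1: b11 a2 b13 b14 a5
  row 2: a1 b22 b23 a4 b25
  row 3: b31 b32 a3 a4 a5
  row 4: a1 b42 a3 a4 a5
Rows 1 and 3 agree on E; apply E→C and equate their C entries.
Rows 1 and 3 agree on C; apply C→B and equate their B entries.
Rows 1 and 4 agree on C; apply C→B and equate their B entries.
Row 4 is now all distinguished symbols — the join is lossless.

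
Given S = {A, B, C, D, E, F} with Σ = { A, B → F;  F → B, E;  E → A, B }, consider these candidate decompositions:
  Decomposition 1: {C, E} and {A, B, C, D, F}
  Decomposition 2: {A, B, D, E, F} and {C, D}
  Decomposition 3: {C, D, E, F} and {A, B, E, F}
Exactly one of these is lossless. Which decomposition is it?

Decomposition 1: common = {C}, closure = {C} → lossy.
Decomposition 2: common = {D}, closure = {D} → lossy.
Decomposition 3: common = {E, F}, closure = {A, B, E, F} → lossless.

Decomposition 3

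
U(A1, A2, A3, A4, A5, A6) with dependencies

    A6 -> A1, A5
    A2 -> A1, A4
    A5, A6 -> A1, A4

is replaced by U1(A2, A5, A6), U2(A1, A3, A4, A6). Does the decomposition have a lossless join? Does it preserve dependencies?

Lossless test: (A6)⁺ = {A1, A4, A5, A6}, which is a superkey of neither fragment — lossy.
Dependency preservation: the restricted closure of {A2} across the fragments never reaches {A1, A4}, so A2 → A1, A4 cannot be enforced without a join — not preserved.

lossy and not dependency-preserving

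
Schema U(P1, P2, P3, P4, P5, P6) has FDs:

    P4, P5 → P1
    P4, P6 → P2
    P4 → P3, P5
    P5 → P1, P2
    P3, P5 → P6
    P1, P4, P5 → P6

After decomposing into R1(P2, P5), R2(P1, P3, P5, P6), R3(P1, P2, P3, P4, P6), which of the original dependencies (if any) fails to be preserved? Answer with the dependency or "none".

P4 → P3, P5

Check P4 → P3, P5: no single fragment contains all of {P3, P4, P5}, and the restricted closure of {P4} across the fragments never reaches {P3, P5}.
P4, P5 → P1 is preserved.
P4, P6 → P2 is preserved.
P5 → P1, P2 is preserved.
P3, P5 → P6 is preserved.
P1, P4, P5 → P6 is preserved.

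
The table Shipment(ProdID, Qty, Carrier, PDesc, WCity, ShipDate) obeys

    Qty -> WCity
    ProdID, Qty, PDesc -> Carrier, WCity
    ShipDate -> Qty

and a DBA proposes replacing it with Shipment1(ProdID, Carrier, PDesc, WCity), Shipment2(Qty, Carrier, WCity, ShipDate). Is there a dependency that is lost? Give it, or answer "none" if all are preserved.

ProdID, Qty, PDesc -> Carrier, WCity

Check ProdID, Qty, PDesc → Carrier, WCity: no single fragment contains all of {ProdID, Qty, Carrier, PDesc, WCity}, and the restricted closure of {ProdID, Qty, PDesc} across the fragments never reaches {Carrier, WCity}.
Qty → WCity is preserved.
ShipDate → Qty is preserved.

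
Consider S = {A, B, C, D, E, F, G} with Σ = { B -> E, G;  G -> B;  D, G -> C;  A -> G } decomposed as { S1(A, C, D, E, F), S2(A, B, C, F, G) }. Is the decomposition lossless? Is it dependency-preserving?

lossless but not dependency-preserving

Lossless test: (A, C, F)⁺ = {A, B, C, E, F, G}, which contains all of one fragment — lossless.
Dependency preservation: the restricted closure of {B} across the fragments never reaches {E, G}, so B → E, G cannot be enforced without a join — not preserved.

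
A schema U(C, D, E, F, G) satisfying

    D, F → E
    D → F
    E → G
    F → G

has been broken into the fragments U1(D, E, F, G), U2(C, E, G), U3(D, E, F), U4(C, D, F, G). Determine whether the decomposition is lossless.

Chase test. Columns are C, D, E, F, G; row i has aⱼ where attribute j ∈ Ui, else bᵢⱼ.
Initial tableau (one row per fragment):
  row 1: b11 a2 a3 a4 a5
  row 2: a1 b22 a3 b24 a5
  row 3: b31 a2 a3 a4 b35
  row 4: a1 a2 b43 a4 a5
Rows 1 and 4 agree on D, F; apply D, F→E and equate their E entries.
Rows 1 and 3 agree on E; apply E→G and equate their G entries.
Row 4 is now all distinguished symbols — the join is lossless.

Yes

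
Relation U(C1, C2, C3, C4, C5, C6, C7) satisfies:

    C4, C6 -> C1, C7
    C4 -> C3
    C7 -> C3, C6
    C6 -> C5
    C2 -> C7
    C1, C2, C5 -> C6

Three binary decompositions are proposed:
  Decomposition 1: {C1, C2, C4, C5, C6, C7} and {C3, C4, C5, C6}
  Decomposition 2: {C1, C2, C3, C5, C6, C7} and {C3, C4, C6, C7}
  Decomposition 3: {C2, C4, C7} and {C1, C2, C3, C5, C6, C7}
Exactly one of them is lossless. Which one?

Decomposition 1

Decomposition 1: common = {C4, C5, C6}, closure = {C1, C3, C4, C5, C6, C7} → lossless.
Decomposition 2: common = {C3, C6, C7}, closure = {C3, C5, C6, C7} → lossy.
Decomposition 3: common = {C2, C7}, closure = {C2, C3, C5, C6, C7} → lossy.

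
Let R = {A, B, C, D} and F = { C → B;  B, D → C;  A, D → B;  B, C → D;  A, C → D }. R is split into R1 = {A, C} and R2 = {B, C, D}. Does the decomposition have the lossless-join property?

Common attributes: R1 ∩ R2 = {C}.
Closure of {C}: C → B applies, adding B; B, C → D applies, adding D. So (C)⁺ = {B, C, D}.
This closure contains every attribute of R2, so R1 ∩ R2 → R2. The join is lossless.

Yes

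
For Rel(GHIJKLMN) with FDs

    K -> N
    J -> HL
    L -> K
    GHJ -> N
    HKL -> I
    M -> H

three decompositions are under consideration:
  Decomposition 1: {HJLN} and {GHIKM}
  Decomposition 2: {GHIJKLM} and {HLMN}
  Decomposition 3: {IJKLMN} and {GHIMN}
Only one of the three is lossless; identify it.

Decomposition 1: common = {H}, closure = {H} → lossy.
Decomposition 2: common = {HLM}, closure = {HIKLMN} → lossless.
Decomposition 3: common = {IMN}, closure = {HIMN} → lossy.

Decomposition 2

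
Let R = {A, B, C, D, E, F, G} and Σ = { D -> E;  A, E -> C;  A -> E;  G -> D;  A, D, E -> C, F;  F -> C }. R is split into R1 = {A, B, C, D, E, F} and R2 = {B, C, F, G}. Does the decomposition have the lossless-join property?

No

Common attributes: R1 ∩ R2 = {B, C, F}.
No dependency enlarges {B, C, F}, so (B, C, F)⁺ = {B, C, F}.
The closure contains neither all of R1 = {A, B, C, D, E, F} nor all of R2 = {B, C, F, G}, so the common attributes are not a superkey of either fragment. The join is lossy.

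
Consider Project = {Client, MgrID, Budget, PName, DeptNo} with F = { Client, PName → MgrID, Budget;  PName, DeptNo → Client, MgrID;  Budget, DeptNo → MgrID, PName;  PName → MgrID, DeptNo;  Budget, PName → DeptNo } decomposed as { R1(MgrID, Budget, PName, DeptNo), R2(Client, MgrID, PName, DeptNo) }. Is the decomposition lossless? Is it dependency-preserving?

Lossless test: (MgrID, PName, DeptNo)⁺ = {Client, MgrID, Budget, PName, DeptNo}, which contains all of one fragment — lossless.
Dependency preservation: Client, PName → MgrID, Budget is not contained in any single fragment, but the restricted closure of its left-hand side across the fragments still reaches the right-hand side; the remaining FDs each lie inside some fragment. All dependencies are preserved.

lossless and dependency-preserving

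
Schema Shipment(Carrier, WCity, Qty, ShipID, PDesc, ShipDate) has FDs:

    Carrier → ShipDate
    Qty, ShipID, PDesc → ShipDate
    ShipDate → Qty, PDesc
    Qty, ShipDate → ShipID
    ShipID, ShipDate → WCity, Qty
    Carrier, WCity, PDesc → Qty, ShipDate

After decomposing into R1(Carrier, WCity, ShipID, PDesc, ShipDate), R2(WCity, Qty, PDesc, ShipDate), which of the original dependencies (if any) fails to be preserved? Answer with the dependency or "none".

Check Qty, ShipID, PDesc → ShipDate: no single fragment contains all of {Qty, ShipID, PDesc, ShipDate}, and the restricted closure of {Qty, ShipID, PDesc} across the fragments never reaches {ShipDate}.
Carrier → ShipDate is preserved.
ShipDate → Qty, PDesc is preserved.
Qty, ShipDate → ShipID is preserved.
ShipID, ShipDate → WCity, Qty is preserved.
Carrier, WCity, PDesc → Qty, ShipDate is preserved.

Qty, ShipID, PDesc → ShipDate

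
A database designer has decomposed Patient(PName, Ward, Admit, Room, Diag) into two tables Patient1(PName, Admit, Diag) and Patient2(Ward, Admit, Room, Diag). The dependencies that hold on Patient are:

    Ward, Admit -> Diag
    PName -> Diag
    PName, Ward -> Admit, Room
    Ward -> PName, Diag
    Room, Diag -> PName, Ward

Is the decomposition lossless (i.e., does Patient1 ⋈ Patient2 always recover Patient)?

Common attributes: Patient1 ∩ Patient2 = {Admit, Diag}.
No dependency enlarges {Admit, Diag}, so (Admit, Diag)⁺ = {Admit, Diag}.
The closure contains neither all of Patient1 = {PName, Admit, Diag} nor all of Patient2 = {Ward, Admit, Room, Diag}, so the common attributes are not a superkey of either fragment. The join is lossy.

No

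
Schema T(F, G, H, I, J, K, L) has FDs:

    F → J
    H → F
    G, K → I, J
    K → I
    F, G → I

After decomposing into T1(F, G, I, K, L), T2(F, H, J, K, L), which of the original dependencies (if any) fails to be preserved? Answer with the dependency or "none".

Check G, K → I, J: no single fragment contains all of {G, I, J, K}, and the restricted closure of {G, K} across the fragments never reaches {I, J}.
F → J is preserved.
H → F is preserved.
K → I is preserved.
F, G → I is preserved.

G, K → I, J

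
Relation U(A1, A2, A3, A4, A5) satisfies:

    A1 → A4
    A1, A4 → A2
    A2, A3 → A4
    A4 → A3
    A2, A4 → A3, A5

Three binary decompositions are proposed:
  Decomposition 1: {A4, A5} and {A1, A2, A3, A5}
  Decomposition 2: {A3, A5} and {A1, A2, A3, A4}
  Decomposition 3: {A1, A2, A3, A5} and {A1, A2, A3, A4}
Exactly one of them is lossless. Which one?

Decomposition 3

Decomposition 1: common = {A5}, closure = {A5} → lossy.
Decomposition 2: common = {A3}, closure = {A3} → lossy.
Decomposition 3: common = {A1, A2, A3}, closure = {A1, A2, A3, A4, A5} → lossless.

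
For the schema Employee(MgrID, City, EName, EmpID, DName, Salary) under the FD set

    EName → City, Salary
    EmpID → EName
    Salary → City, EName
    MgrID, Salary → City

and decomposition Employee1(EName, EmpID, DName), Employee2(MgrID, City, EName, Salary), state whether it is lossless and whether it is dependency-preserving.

Lossless test: (EName)⁺ = {City, EName, Salary}, which is a superkey of neither fragment — lossy.
Dependency preservation: every FD's attributes lie within a single fragment, so each can be enforced locally — preserved.

lossy but dependency-preserving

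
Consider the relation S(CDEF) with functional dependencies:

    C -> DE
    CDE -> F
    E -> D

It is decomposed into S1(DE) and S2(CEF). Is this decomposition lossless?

Yes

Common attributes: S1 ∩ S2 = {E}.
Closure of {E}: E → D applies, adding D. So (E)⁺ = {DE}.
This closure contains every attribute of S1, so S1 ∩ S2 → S1. The join is lossless.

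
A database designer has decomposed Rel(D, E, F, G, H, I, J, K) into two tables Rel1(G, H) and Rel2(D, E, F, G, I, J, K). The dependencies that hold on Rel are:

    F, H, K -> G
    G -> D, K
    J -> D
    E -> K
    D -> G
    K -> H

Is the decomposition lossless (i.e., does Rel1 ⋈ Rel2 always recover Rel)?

Yes

Common attributes: Rel1 ∩ Rel2 = {G}.
Closure of {G}: G → D, K applies, adding D, K; K → H applies, adding H. So (G)⁺ = {D, G, H, K}.
This closure contains every attribute of Rel1, so Rel1 ∩ Rel2 → Rel1. The join is lossless.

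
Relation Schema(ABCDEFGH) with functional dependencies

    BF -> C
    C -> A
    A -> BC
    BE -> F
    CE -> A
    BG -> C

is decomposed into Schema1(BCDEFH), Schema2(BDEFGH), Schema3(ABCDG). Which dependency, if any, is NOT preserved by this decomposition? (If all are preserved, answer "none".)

BF → C lies within Schema1.
C → A lies within Schema3.
A → BC lies within Schema3.
BE → F lies within Schema1.
CE → A: restricted closure across fragments reaches A.
BG → C lies within Schema3.
Every dependency is enforceable on the fragments, so the decomposition is dependency-preserving.

none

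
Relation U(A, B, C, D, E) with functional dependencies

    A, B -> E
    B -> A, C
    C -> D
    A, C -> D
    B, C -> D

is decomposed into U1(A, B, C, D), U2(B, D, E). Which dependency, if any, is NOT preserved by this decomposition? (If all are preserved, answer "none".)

A, B → E: restricted closure across fragments reaches E.
B → A, C lies within U1.
C → D lies within U1.
A, C → D lies within U1.
B, C → D lies within U1.
Every dependency is enforceable on the fragments, so the decomposition is dependency-preserving.

none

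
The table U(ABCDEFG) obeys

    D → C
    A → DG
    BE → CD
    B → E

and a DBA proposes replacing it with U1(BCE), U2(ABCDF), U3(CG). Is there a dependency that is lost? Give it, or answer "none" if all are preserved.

Check A → DG: no single fragment contains all of {ADG}, and the restricted closure of {A} across the fragments never reaches {DG}.
D → C is preserved.
BE → CD is preserved.
B → E is preserved.

A → DG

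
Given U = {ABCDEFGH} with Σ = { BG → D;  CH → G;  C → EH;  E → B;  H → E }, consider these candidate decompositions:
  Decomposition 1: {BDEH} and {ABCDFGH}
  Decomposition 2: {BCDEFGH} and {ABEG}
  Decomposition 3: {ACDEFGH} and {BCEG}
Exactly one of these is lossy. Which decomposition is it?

Decomposition 2

Decomposition 1: common = {BDH}, closure = {BDEH} → lossless.
Decomposition 2: common = {BEG}, closure = {BDEG} → lossy.
Decomposition 3: common = {CEG}, closure = {BCDEGH} → lossless.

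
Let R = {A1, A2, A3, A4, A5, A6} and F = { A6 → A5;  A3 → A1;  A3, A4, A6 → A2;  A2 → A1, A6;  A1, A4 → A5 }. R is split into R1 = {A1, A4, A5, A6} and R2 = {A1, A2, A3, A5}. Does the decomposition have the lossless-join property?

No

Common attributes: R1 ∩ R2 = {A1, A5}.
No dependency enlarges {A1, A5}, so (A1, A5)⁺ = {A1, A5}.
The closure contains neither all of R1 = {A1, A4, A5, A6} nor all of R2 = {A1, A2, A3, A5}, so the common attributes are not a superkey of either fragment. The join is lossy.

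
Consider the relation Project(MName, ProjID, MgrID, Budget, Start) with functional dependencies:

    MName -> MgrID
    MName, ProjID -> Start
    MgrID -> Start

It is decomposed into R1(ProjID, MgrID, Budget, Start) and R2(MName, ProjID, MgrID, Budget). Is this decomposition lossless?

Yes

Common attributes: R1 ∩ R2 = {ProjID, MgrID, Budget}.
Closure of {ProjID, MgrID, Budget}: MgrID → Start applies, adding Start. So (ProjID, MgrID, Budget)⁺ = {ProjID, MgrID, Budget, Start}.
This closure contains every attribute of R1, so R1 ∩ R2 → R1. The join is lossless.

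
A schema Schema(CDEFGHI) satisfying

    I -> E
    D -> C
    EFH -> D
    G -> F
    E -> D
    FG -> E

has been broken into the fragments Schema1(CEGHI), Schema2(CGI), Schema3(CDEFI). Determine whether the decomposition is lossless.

No

Chase test. Columns are CDEFGHI; row i has aⱼ where attribute j ∈ Schemai, else bᵢⱼ.
Initial tableau (one row per fragment):
  row 1: a1 b12 a3 b14 a5 a6 a7
  row 2: a1 b22 b23 b24 a5 b26 a7
  row 3: a1 a2 a3 a4 b35 b36 a7
Rows 1 and 2 agree on I; apply I→E and equate their E entries.
Rows 1 and 2 agree on G; apply G→F and equate their F entries.
Rows 1 and 2 agree on E; apply E→D and equate their D entries.
Rows 1 and 3 agree on E; apply E→D and equate their D entries.
No row becomes fully distinguished — the join is lossy.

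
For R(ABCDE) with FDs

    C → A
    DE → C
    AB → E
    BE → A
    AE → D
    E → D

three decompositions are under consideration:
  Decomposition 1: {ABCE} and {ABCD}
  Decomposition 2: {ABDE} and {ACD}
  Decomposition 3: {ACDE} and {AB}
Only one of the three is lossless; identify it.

Decomposition 1

Decomposition 1: common = {ABC}, closure = {ABCDE} → lossless.
Decomposition 2: common = {AD}, closure = {AD} → lossy.
Decomposition 3: common = {A}, closure = {A} → lossy.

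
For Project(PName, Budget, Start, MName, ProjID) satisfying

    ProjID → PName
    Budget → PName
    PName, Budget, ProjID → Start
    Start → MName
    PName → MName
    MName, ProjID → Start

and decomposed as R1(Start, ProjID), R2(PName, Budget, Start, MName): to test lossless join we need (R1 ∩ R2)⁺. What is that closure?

Start, MName

R1 ∩ R2 = {Start}.
Start → MName applies, adding MName
Closure: {Start, MName}.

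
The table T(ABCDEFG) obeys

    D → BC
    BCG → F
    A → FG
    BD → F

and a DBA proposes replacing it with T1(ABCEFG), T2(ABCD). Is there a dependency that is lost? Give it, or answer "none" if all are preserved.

Check BD → F: no single fragment contains all of {BDF}, and the restricted closure of {BD} across the fragments never reaches {F}.
D → BC is preserved.
BCG → F is preserved.
A → FG is preserved.

BD → F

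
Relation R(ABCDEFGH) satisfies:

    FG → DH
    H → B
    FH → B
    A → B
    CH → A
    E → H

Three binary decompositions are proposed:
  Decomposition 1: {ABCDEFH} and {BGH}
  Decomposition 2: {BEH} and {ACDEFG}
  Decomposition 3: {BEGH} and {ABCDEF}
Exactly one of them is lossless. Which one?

Decomposition 2

Decomposition 1: common = {BH}, closure = {BH} → lossy.
Decomposition 2: common = {E}, closure = {BEH} → lossless.
Decomposition 3: common = {BE}, closure = {BEH} → lossy.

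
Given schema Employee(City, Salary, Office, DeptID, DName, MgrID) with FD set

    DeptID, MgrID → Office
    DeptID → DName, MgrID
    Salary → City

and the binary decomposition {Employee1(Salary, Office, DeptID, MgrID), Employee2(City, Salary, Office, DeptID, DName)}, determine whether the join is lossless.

Yes

Common attributes: Employee1 ∩ Employee2 = {Salary, Office, DeptID}.
Closure of {Salary, Office, DeptID}: DeptID → DName, MgrID applies, adding DName, MgrID; Salary → City applies, adding City. So (Salary, Office, DeptID)⁺ = {City, Salary, Office, DeptID, DName, MgrID}.
This closure contains every attribute of Employee1, so Employee1 ∩ Employee2 → Employee1. The join is lossless.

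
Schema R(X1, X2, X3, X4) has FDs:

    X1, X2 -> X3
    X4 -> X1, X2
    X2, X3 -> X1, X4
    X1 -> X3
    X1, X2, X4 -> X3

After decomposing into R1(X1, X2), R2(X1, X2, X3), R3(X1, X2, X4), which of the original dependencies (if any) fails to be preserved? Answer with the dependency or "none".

X1, X2 → X3 lies within R2.
X4 → X1, X2 lies within R3.
X2, X3 → X1, X4: restricted closure across fragments reaches X1, X4.
X1 → X3 lies within R2.
X1, X2, X4 → X3: restricted closure across fragments reaches X3.
Every dependency is enforceable on the fragments, so the decomposition is dependency-preserving.

none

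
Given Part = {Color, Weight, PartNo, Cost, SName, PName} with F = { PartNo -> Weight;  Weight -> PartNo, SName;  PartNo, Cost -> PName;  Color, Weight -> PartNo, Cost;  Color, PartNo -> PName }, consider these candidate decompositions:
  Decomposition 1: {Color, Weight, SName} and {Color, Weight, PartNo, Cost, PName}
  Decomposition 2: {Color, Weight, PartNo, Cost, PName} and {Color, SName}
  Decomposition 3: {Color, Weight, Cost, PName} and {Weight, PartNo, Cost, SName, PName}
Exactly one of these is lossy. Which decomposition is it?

Decomposition 1: common = {Color, Weight}, closure = {Color, Weight, PartNo, Cost, SName, PName} → lossless.
Decomposition 2: common = {Color}, closure = {Color} → lossy.
Decomposition 3: common = {Weight, Cost, PName}, closure = {Weight, PartNo, Cost, SName, PName} → lossless.

Decomposition 2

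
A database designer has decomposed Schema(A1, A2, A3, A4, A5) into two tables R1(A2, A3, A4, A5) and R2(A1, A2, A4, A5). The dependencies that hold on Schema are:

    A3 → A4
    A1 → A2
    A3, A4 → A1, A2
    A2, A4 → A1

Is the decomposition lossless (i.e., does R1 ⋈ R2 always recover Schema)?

Yes

Common attributes: R1 ∩ R2 = {A2, A4, A5}.
Closure of {A2, A4, A5}: A2, A4 → A1 applies, adding A1. So (A2, A4, A5)⁺ = {A1, A2, A4, A5}.
This closure contains every attribute of R2, so R1 ∩ R2 → R2. The join is lossless.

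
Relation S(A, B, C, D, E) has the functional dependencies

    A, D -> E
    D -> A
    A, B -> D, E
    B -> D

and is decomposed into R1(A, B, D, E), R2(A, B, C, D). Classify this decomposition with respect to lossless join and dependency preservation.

lossless and dependency-preserving

Lossless test: (A, B, D)⁺ = {A, B, D, E}, which contains all of one fragment — lossless.
Dependency preservation: every FD's attributes lie within a single fragment, so each can be enforced locally — preserved.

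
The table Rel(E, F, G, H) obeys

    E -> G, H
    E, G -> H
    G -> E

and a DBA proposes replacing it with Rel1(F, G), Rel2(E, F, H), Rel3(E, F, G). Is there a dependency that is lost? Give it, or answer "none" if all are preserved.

none

E → G, H: restricted closure across fragments reaches G, H.
E, G → H: restricted closure across fragments reaches H.
G → E lies within Rel3.
Every dependency is enforceable on the fragments, so the decomposition is dependency-preserving.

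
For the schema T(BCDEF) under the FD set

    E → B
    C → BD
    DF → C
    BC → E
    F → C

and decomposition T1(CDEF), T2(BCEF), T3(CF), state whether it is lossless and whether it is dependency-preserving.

lossless and dependency-preserving

Lossless test (chase): Rows 1 and 2 agree on E; apply E→B and equate their B entries. Rows 1 and 2 agree on C; apply C→BD and equate their BD entries. Rows 1 and 3 agree on C; apply C→BD and equate their BD entries. Rows 1 and 3 agree on BC; apply BC→E and equate their E entries. Row 1 is now all distinguished symbols — the join is lossless.
Dependency preservation: C → BD is not contained in any single fragment, but the restricted closure of its left-hand side across the fragments still reaches the right-hand side; the remaining FDs each lie inside some fragment. All dependencies are preserved.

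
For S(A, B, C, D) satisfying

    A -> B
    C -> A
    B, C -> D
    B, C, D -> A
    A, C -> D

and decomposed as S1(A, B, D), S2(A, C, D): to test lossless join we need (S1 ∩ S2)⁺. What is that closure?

S1 ∩ S2 = {A, D}.
A → B applies, adding B
Closure: {A, B, D}.

A, B, D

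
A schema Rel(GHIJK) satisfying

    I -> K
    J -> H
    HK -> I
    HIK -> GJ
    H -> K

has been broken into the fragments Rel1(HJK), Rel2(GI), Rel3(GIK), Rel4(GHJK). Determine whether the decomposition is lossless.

No

Chase test. Columns are GHIJK; row i has aⱼ where attribute j ∈ Reli, else bᵢⱼ.
Initial tableau (one row per fragment):
  row 1: b11 a2 b13 a4 a5
  row 2: a1 b22 a3 b24 b25
  row 3: a1 b32 a3 b34 a5
  row 4: a1 a2 b43 a4 a5
Rows 2 and 3 agree on I; apply I→K and equate their K entries.
Rows 1 and 4 agree on HK; apply HK→I and equate their I entries.
Rows 1 and 4 agree on HIK; apply HIK→GJ and equate their GJ entries.
No row becomes fully distinguished — the join is lossy.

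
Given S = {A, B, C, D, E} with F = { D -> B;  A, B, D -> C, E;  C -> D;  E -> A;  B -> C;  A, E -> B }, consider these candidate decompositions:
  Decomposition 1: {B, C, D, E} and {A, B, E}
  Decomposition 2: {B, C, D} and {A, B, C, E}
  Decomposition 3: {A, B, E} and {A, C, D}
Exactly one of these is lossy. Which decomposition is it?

Decomposition 3

Decomposition 1: common = {B, E}, closure = {A, B, C, D, E} → lossless.
Decomposition 2: common = {B, C}, closure = {B, C, D} → lossless.
Decomposition 3: common = {A}, closure = {A} → lossy.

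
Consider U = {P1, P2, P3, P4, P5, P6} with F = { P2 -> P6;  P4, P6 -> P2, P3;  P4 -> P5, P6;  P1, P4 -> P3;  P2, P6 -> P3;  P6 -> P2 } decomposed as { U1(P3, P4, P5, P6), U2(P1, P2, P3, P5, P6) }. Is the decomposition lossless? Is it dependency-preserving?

Lossless test: (P3, P5, P6)⁺ = {P2, P3, P5, P6}, which is a superkey of neither fragment — lossy.
Dependency preservation: P4, P6 → P2, P3; P1, P4 → P3 are not contained in any single fragment, but the restricted closure of each left-hand side across the fragments still reaches the right-hand side; the remaining FDs each lie inside some fragment. All dependencies are preserved.

lossy but dependency-preserving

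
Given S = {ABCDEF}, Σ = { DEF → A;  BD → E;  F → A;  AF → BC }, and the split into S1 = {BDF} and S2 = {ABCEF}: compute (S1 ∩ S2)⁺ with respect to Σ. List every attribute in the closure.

S1 ∩ S2 = {BF}.
F → A applies, adding A
AF → BC applies, adding C
Closure: {ABCF}.

ABCF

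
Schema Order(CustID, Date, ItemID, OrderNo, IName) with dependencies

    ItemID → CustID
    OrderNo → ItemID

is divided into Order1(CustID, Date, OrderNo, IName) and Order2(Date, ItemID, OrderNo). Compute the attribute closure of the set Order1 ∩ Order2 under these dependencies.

Order1 ∩ Order2 = {Date, OrderNo}.
OrderNo → ItemID applies, adding ItemID
ItemID → CustID applies, adding CustID
Closure: {CustID, Date, ItemID, OrderNo}.

CustID, Date, ItemID, OrderNo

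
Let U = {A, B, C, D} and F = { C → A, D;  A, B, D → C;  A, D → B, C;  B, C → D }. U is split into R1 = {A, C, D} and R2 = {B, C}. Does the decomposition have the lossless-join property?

Common attributes: R1 ∩ R2 = {C}.
Closure of {C}: C → A, D applies, adding A, D; A, D → B, C applies, adding B. So (C)⁺ = {A, B, C, D}.
This closure contains every attribute of R1, so R1 ∩ R2 → R1. The join is lossless.

Yes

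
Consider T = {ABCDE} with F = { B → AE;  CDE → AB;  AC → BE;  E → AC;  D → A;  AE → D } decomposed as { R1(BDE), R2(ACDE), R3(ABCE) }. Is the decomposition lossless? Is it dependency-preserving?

lossless and dependency-preserving

Lossless test (chase): Rows 1 and 3 agree on B; apply B→AE and equate their AE entries. Rows 2 and 3 agree on AC; apply AC→BE and equate their BE entries. Rows 1 and 2 agree on E; apply E→AC and equate their AC entries. Rows 1 and 3 agree on AE; apply AE→D and equate their D entries. Row 1 is now all distinguished symbols — the join is lossless.
Dependency preservation: CDE → AB is not contained in any single fragment, but the restricted closure of its left-hand side across the fragments still reaches the right-hand side; the remaining FDs each lie inside some fragment. All dependencies are preserved.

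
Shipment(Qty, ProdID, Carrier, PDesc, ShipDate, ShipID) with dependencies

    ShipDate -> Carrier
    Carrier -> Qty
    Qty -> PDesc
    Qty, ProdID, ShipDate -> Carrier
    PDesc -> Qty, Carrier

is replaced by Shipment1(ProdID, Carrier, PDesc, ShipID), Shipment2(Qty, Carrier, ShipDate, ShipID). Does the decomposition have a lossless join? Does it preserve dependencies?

Lossless test: (Carrier, ShipID)⁺ = {Qty, Carrier, PDesc, ShipID}, which is a superkey of neither fragment — lossy.
Dependency preservation: Qty → PDesc; Qty, ProdID, ShipDate → Carrier; PDesc → Qty, Carrier are not contained in any single fragment, but the restricted closure of each left-hand side across the fragments still reaches the right-hand side; the remaining FDs each lie inside some fragment. All dependencies are preserved.

lossy but dependency-preserving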